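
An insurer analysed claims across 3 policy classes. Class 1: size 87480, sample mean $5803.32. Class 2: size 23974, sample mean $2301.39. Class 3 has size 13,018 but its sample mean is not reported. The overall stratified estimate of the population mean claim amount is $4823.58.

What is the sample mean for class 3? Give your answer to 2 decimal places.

2884.67

N = 87480 + 23974 + 13018 = 124472.
Overall total = μ·N = 4823.58·124472 = 600400649.76.
Subtract the known strata: 87480·5803.32 + 23974·2301.39 = 562847957.46.
Remaining total for class 3: 600400649.76 − 562847957.46 = 37552692.3.
Divide by its size: 37552692.3 / 13018 = 2884.6745... → 2884.67.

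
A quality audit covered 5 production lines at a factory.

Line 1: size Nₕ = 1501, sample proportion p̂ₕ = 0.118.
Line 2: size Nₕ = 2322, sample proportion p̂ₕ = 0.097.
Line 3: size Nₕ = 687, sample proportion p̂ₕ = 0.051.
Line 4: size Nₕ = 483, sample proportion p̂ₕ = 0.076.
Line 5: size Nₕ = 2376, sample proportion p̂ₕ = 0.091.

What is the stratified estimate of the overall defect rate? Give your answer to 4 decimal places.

0.0937

Wₕ = Nₕ/N with N = 7369: 0.2037, 0.3151, 0.0932, 0.0655, 0.3224.
p̂_st = 0.2037·0.118 + 0.3151·0.097 + 0.0932·0.051 + 0.0655·0.076 + 0.3224·0.091 ≈ 0.093678... → 0.0937.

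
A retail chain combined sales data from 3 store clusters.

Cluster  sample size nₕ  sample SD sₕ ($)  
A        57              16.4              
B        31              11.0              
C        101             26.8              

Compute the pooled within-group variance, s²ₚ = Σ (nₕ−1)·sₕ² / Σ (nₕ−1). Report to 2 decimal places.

Degrees of freedom: 56 + 30 + 100 = 186.
Σ(nₕ−1)sₕ² = 56·268.96 + 30·121 + 100·718.24 = 90515.76.
s²ₚ = 90515.76 / 186 = 486.6439... → 486.64.

486.64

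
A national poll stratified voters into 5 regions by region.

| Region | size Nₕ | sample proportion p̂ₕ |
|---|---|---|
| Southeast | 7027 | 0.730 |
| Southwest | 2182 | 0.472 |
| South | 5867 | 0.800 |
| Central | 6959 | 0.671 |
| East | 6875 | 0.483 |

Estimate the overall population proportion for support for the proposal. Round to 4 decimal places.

Wₕ = Nₕ/N with N = 28910: 0.2431, 0.0755, 0.2029, 0.2407, 0.2378.
p̂_st = 0.2431·0.730 + 0.0755·0.472 + 0.2029·0.800 + 0.2407·0.671 + 0.2378·0.483 ≈ 0.651793... → 0.6518.

0.6518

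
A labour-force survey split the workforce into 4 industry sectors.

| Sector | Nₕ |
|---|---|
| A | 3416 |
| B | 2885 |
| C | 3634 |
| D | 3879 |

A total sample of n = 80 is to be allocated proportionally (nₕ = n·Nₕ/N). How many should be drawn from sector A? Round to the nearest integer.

20

Share of sector A = 3416/13814 = 0.24729.
Allocate 80 × 0.24729 = 19.783... → 20.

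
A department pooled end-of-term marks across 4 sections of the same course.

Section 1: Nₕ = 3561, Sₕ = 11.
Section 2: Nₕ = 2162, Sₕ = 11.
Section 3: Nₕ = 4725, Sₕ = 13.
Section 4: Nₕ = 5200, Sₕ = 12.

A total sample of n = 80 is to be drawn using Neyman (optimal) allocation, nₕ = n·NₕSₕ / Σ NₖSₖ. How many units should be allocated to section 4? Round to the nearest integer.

27

1: NₕSₕ = 3561·11 = 39171
2: NₕSₕ = 2162·11 = 23782
3: NₕSₕ = 4725·13 = 61425
4: NₕSₕ = 5200·12 = 62400
Σ NₕSₕ = 186778.
n_4 = 80·62400/186778 = 26.727... → 27.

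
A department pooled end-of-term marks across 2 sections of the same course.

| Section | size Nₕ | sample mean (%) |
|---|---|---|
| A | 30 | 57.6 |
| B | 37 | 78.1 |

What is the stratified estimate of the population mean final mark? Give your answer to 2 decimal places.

N = 67; weights Wₕ = Nₕ/N = (0.4478, 0.5522).
x̄_st = Σ Wₕ·x̄ₕ = 0.4478·57.6 + 0.5522·78.1 ≈ 68.9209...
→ 68.92.

68.92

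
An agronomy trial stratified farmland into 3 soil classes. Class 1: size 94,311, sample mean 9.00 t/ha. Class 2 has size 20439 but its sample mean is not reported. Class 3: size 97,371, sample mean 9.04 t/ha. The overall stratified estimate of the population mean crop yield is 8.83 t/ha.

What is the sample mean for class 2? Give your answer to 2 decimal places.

7.05

N = 94311 + 20439 + 97371 = 212121.
Overall total = μ·N = 8.83·212121 = 1873028.43.
Subtract the known strata: 94311·9.00 + 97371·9.04 = 1729032.84.
Remaining total for class 2: 1873028.43 − 1729032.84 = 143995.59.
Divide by its size: 143995.59 / 20439 = 7.0451... → 7.05.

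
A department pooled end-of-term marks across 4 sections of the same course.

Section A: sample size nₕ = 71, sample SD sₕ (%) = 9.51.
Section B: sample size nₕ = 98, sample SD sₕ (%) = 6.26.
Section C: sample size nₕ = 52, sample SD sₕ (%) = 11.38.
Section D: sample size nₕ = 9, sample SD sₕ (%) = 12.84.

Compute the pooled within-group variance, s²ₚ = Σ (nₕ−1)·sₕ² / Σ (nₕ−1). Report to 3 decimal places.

Degrees of freedom: 70 + 97 + 51 + 8 = 226.
Σ(nₕ−1)sₕ² = 70·90.4401 + 97·39.1876 + 51·129.5044 + 8·164.8656 = 18055.6534.
s²ₚ = 18055.6534 / 226 = 79.89227... → 79.892.

79.892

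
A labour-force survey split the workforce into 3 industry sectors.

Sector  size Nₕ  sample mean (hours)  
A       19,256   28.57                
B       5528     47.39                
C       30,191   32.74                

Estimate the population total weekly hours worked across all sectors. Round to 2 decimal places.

Estimate total by summing Nₕ·x̄ₕ over strata.
19256·28.57 + 5528·47.39 + 30191·32.74 = 550143.92 + 261971.92 + 988453.34 = 1800569.18.

1800569.18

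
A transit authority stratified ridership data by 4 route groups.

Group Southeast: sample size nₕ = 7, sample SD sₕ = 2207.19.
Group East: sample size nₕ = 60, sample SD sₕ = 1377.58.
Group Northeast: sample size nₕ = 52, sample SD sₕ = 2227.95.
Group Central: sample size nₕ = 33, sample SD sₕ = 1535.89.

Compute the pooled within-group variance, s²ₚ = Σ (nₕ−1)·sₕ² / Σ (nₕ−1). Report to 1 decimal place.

Degrees of freedom: 6 + 59 + 51 + 32 = 148.
Σ(nₕ−1)sₕ² = 6·4871687.6961 + 59·1897726.6564 + 51·4963761.2025 + 32·2358958.0921 = 469834479.1789.
s²ₚ = 469834479.1789 / 148 = 3174557.292... → 3174557.3.

3174557.3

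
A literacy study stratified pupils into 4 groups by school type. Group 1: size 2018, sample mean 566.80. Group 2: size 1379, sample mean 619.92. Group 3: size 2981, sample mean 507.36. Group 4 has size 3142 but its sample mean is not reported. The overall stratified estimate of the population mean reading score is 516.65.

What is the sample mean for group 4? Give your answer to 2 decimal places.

Σ Nₕx̄ₕ = N·μ, so 3142·x̄_4 = 9520·516.65 − (2018·566.80 + 1379·619.92 + 2981·507.36).
= 4918508 − 3511112.24 = 1407395.76.
x̄_4 = 1407395.76 / 3142 = 447.9299... → 447.93.

447.93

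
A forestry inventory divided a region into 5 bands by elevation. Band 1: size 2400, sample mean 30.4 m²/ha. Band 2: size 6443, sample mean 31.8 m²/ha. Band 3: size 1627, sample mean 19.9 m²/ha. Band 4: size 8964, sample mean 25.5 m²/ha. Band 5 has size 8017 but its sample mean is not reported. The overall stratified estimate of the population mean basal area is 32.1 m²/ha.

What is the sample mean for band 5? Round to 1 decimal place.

42.7

Σ Nₕx̄ₕ = N·μ, so 8017·x̄_5 = 27451·32.1 − (2400·30.4 + 6443·31.8 + 1627·19.9 + 8964·25.5).
= 881177.1 − 538806.7 = 342370.4.
x̄_5 = 342370.4 / 8017 = 42.706... → 42.7.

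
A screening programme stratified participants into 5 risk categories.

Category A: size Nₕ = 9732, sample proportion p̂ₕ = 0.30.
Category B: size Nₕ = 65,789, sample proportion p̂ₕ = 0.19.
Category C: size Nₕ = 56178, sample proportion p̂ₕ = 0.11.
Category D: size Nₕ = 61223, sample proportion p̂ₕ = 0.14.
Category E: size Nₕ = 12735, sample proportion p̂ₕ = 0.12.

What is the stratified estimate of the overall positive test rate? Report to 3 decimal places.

0.154

N = 9732 + 65789 + 56178 + 61223 + 12735 = 205657.
Overall proportion = Σ (Nₕ/N)·p̂ₕ.
Σ Nₕp̂ₕ = 2919.6 + 12499.91 + 6179.58 + 8571.22 + 1528.2 = 31698.51.
31698.51 / 205657 = 0.15413... → 0.154.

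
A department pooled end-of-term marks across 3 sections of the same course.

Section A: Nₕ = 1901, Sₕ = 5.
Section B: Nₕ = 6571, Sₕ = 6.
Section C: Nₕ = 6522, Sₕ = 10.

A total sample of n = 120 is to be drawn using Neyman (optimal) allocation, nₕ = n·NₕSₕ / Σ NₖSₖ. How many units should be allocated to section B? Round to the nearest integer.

41

Σ NₕSₕ = 1901·5 + 6571·6 + 6522·10 = 114151.
Share for B: 39426/114151 = 0.34538.
n_B = 120 × 0.34538 = 41.446... → 41.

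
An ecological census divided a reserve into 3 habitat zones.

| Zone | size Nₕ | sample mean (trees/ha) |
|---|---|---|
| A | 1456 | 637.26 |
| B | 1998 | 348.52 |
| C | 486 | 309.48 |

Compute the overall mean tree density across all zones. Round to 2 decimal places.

x̄_st = (Σ Nₕx̄ₕ) / (Σ Nₕ) = (1456·637.26 + 1998·348.52 + 486·309.48) / 3940
= 1774600.8 / 3940 = 450.4063... → 450.41.

450.41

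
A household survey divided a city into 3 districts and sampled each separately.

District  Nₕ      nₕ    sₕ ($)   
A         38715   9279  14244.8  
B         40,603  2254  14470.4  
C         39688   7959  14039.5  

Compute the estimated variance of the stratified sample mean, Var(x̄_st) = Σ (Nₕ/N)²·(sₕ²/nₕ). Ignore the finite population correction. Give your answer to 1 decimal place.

N = 119006; Wₕ = Nₕ/N.
district A: (38715/119006)²·14244.8²/9279 = 2314.3676
district B: (40603/119006)²·14470.4²/2254 = 10813.9832
district C: (39688/119006)²·14039.5²/7959 = 2754.3904
Sum = 15882.7412 → 15882.7.

15882.7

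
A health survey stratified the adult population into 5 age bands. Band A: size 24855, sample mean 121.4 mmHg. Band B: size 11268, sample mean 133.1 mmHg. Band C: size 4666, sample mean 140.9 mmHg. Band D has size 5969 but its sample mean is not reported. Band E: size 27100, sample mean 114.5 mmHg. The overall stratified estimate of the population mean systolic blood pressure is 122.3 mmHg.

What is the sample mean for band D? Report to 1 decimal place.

126.5

N = 24855 + 11268 + 4666 + 5969 + 27100 = 73858.
Overall total = μ·N = 122.3·73858 = 9032833.4.
Subtract the known strata: 24855·121.4 + 11268·133.1 + 4666·140.9 + 27100·114.5 = 8277557.2.
Remaining total for band D: 9032833.4 − 8277557.2 = 755276.2.
Divide by its size: 755276.2 / 5969 = 126.533... → 126.5.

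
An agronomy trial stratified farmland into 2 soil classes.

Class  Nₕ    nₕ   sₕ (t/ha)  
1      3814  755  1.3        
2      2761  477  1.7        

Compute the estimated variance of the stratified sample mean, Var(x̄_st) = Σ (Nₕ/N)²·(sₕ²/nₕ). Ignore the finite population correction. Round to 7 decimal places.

N = 6575. Term for each stratum: Wₕ²sₕ²/nₕ.
Var(x̄_st) = 0.0007531988 + 0.0010683677 = 0.0018215665 → 0.0018216.

0.0018216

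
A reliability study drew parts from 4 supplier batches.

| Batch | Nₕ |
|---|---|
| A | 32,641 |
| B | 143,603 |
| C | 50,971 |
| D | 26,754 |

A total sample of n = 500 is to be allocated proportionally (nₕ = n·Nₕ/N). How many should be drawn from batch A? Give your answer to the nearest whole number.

Share of batch A = 32641/253969 = 0.12852.
Allocate 500 × 0.12852 = 64.262... → 64.

64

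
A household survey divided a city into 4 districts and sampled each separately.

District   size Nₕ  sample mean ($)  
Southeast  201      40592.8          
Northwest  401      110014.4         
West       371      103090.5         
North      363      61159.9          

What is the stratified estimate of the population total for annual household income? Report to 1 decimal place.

112722546.4

Southeast: 201·40592.8 = 8159152.8
Northwest: 401·110014.4 = 44115774.4
West: 371·103090.5 = 38246575.5
North: 363·61159.9 = 22201043.7
τ̂ = Σ Nₕx̄ₕ = 112722546.4.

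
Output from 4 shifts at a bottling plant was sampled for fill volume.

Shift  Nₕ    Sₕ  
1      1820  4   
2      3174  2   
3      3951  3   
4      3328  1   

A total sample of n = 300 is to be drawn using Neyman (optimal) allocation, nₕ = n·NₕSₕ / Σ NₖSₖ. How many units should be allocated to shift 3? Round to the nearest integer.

123

1: NₕSₕ = 1820·4 = 7280
2: NₕSₕ = 3174·2 = 6348
3: NₕSₕ = 3951·3 = 11853
4: NₕSₕ = 3328·1 = 3328
Σ NₕSₕ = 28809.
n_3 = 300·11853/28809 = 123.430... → 123.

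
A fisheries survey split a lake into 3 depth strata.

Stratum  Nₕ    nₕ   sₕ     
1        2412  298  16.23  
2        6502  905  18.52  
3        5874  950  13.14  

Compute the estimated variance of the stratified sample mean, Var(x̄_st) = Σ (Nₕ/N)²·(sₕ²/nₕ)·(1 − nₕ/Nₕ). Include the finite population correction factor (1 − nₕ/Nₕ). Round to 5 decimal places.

0.10772

N = 14788. Term for each stratum: Wₕ²sₕ²/nₕ·(1−nₕ/Nₕ).
Var(x̄_st) = 0.02061029 + 0.06306912 + 0.02403810 = 0.10771752 → 0.10772.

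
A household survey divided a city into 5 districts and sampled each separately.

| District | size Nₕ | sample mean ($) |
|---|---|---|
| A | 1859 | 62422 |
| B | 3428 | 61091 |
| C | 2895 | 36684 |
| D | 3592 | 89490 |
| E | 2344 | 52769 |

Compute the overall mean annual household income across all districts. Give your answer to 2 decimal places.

62105.20

x̄_st = (Σ Nₕx̄ₕ) / (Σ Nₕ) = (1859·62422 + 3428·61091 + 2895·36684 + 3592·89490 + 2344·52769) / 14118
= 876801242 / 14118 = 62105.2020... → 62105.20.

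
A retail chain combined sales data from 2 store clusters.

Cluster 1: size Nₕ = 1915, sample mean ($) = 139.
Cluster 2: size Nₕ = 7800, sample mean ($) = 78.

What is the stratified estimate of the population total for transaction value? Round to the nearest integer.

1: 1915·139 = 266185
2: 7800·78 = 608400
τ̂ = Σ Nₕx̄ₕ = 874585.

874585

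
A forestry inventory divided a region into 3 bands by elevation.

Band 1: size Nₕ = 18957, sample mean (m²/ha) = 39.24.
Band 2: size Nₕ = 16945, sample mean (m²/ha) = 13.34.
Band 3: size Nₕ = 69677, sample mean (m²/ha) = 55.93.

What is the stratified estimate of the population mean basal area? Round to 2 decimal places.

N = 105579; weights Wₕ = Nₕ/N = (0.1796, 0.1605, 0.6600).
x̄_st = Σ Wₕ·x̄ₕ = 0.1796·39.24 + 0.1605·13.34 + 0.6600·55.93 ≈ 46.0977...
→ 46.10.

46.10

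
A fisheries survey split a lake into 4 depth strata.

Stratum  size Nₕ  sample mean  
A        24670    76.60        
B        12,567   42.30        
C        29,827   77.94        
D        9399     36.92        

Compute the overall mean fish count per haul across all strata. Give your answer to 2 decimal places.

N = 24670 + 12567 + 29827 + 9399 = 76463.
Overall mean = Σ (Nₕ/N)·x̄ₕ — weight by population share, not a simple average.
Σ Nₕx̄ₕ = 24670·76.60 + 12567·42.30 + 29827·77.94 + 9399·36.92 = 1889722 + 531584.1 + 2324716.38 + 347011.08 = 5093033.56.
Divide by N: 5093033.56 / 76463 = 66.6078... → 66.61.

66.61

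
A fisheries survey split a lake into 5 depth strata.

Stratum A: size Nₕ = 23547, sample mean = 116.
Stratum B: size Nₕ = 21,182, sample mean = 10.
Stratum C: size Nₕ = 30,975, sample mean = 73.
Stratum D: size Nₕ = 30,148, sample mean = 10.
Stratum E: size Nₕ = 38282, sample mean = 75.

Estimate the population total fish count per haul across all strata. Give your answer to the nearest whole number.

8377077

A: 23547·116 = 2731452
B: 21182·10 = 211820
C: 30975·73 = 2261175
D: 30148·10 = 301480
E: 38282·75 = 2871150
τ̂ = Σ Nₕx̄ₕ = 8377077.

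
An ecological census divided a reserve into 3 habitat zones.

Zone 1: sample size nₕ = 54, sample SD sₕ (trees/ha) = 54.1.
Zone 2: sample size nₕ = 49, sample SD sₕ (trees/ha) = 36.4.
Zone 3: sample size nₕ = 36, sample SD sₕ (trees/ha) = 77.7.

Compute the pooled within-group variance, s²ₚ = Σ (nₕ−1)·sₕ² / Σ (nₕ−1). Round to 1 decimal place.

3161.9

Degrees of freedom: 53 + 48 + 35 = 136.
Σ(nₕ−1)sₕ² = 53·2926.81 + 48·1324.96 + 35·6037.29 = 430024.16.
s²ₚ = 430024.16 / 136 = 3161.942... → 3161.9.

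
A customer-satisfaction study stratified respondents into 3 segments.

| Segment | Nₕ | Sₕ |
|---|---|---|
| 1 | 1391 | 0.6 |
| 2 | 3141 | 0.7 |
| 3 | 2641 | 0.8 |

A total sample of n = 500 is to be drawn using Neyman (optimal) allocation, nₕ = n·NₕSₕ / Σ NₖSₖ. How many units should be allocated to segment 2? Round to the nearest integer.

Σ NₕSₕ = 1391·0.6 + 3141·0.7 + 2641·0.8 = 5146.1.
Share for 2: 2198.7/5146.1 = 0.42726.
n_2 = 500 × 0.42726 = 213.628... → 214.

214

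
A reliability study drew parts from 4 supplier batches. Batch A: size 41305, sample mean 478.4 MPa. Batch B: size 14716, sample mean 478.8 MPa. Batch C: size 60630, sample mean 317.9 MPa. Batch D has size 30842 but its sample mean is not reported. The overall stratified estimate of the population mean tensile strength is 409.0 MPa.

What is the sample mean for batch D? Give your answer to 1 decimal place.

Σ Nₕx̄ₕ = N·μ, so 30842·x̄_D = 147493·409.0 − (41305·478.4 + 14716·478.8 + 60630·317.9).
= 60324637 − 46080609.8 = 14244027.2.
x̄_D = 14244027.2 / 30842 = 461.839... → 461.8.

461.8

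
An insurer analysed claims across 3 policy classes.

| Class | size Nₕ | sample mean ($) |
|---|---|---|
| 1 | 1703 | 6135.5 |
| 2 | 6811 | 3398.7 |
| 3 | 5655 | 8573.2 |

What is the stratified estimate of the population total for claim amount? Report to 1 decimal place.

Estimate total by summing Nₕ·x̄ₕ over strata.
1703·6135.5 + 6811·3398.7 + 5655·8573.2 = 10448756.5 + 23148545.7 + 48481446 = 82078748.2.

82078748.2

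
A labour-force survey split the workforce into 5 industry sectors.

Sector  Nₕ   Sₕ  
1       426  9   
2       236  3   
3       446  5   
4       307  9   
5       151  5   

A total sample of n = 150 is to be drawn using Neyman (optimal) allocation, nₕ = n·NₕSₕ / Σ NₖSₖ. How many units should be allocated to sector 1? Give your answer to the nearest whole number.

56

1: NₕSₕ = 426·9 = 3834
2: NₕSₕ = 236·3 = 708
3: NₕSₕ = 446·5 = 2230
4: NₕSₕ = 307·9 = 2763
5: NₕSₕ = 151·5 = 755
Σ NₕSₕ = 10290.
n_1 = 150·3834/10290 = 55.889... → 56.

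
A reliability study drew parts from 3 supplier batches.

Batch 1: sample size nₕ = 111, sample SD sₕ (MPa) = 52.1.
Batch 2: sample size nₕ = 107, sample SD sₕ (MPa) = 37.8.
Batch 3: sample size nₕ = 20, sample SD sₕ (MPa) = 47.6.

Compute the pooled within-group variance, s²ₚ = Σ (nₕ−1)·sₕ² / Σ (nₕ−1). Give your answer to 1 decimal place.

2098.3

Degrees of freedom: 110 + 106 + 19 = 235.
Σ(nₕ−1)sₕ² = 110·2714.41 + 106·1428.84 + 19·2265.76 = 493091.58.
s²ₚ = 493091.58 / 235 = 2098.262... → 2098.3.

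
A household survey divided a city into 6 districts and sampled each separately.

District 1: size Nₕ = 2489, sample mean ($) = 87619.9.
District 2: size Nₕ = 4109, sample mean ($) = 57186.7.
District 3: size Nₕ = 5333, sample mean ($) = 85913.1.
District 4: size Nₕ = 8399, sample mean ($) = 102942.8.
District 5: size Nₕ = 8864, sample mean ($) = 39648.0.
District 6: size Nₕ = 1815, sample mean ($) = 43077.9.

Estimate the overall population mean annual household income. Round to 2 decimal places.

71123.98

N = 31009; weights Wₕ = Nₕ/N = (0.0803, 0.1325, 0.1720, 0.2709, 0.2859, 0.0585).
x̄_st = Σ Wₕ·x̄ₕ = 0.0803·87619.9 + 0.1325·57186.7 + 0.1720·85913.1 + 0.2709·102942.8 + 0.2859·39648.0 + 0.0585·43077.9 ≈ 71123.9795...
→ 71123.98.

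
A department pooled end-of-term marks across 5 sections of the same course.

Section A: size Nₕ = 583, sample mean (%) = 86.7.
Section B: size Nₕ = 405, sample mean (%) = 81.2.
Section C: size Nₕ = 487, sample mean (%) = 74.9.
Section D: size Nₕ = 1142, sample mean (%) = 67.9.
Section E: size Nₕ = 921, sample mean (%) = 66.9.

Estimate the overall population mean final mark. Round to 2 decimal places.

73.22

N = 3538; weights Wₕ = Nₕ/N = (0.1648, 0.1145, 0.1376, 0.3228, 0.2603).
x̄_st = Σ Wₕ·x̄ₕ = 0.1648·86.7 + 0.1145·81.2 + 0.1376·74.9 + 0.3228·67.9 + 0.2603·66.9 ≈ 73.2236...
→ 73.22.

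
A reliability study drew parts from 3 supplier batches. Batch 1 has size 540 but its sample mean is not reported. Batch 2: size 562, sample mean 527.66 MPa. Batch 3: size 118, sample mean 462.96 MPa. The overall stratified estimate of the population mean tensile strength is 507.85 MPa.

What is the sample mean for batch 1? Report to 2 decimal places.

N = 540 + 562 + 118 = 1220.
Overall total = μ·N = 507.85·1220 = 619577.
Subtract the known strata: 562·527.66 + 118·462.96 = 351174.2.
Remaining total for batch 1: 619577 − 351174.2 = 268402.8.
Divide by its size: 268402.8 / 540 = 497.0422... → 497.04.

497.04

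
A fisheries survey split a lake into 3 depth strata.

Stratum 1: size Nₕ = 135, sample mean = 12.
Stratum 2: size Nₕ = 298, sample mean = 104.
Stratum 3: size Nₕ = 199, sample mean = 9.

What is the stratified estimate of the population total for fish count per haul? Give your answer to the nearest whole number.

1: 135·12 = 1620
2: 298·104 = 30992
3: 199·9 = 1791
τ̂ = Σ Nₕx̄ₕ = 34403.

34403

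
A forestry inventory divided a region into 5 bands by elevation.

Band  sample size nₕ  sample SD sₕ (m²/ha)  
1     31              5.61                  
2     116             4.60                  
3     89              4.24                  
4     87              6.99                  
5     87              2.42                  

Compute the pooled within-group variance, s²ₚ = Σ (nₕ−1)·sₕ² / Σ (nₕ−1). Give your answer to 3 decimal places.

1: (31−1)·5.61² = 30·31.4721 = 944.163
2: (116−1)·4.60² = 115·21.16 = 2433.4
3: (89−1)·4.24² = 88·17.9776 = 1582.0288
4: (87−1)·6.99² = 86·48.8601 = 4201.9686
5: (87−1)·2.42² = 86·5.8564 = 503.6504
Numerator = 9665.2108; denominator = Σ(nₕ−1) = 405.
s²ₚ = 9665.2108/405 = 23.86472... → 23.865.

23.865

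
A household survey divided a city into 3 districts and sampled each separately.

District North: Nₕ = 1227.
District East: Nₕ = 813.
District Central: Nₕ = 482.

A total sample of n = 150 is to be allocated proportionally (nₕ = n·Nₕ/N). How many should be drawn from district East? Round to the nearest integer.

N = 1227 + 813 + 482 = 2522.
n_East = 150·813/2522 = 48.354... → 48.

48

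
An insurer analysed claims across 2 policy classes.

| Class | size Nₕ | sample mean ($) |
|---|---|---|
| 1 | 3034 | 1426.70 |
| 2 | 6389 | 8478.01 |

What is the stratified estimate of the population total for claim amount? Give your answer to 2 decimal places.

58494613.69

Population total = Σ Nₕ·x̄ₕ (each stratum's size times its mean).
3034·1426.70 + 6389·8478.01 = 4328607.8 + 54166005.89 = 58494613.69.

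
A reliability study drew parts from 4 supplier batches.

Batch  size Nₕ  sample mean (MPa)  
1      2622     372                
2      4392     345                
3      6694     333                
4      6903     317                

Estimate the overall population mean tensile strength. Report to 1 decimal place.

N = 2622 + 4392 + 6694 + 6903 = 20611.
Overall mean = Σ (Nₕ/N)·x̄ₕ — weight by population share, not a simple average.
Σ Nₕx̄ₕ = 2622·372 + 4392·345 + 6694·333 + 6903·317 = 975384 + 1515240 + 2229102 + 2188251 = 6907977.
Divide by N: 6907977 / 20611 = 335.160... → 335.2.

335.2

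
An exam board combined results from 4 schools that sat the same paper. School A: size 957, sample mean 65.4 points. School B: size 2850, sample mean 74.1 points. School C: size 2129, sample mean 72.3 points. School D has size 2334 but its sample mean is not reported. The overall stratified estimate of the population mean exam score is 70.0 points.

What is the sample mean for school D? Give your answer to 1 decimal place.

64.8

N = 957 + 2850 + 2129 + 2334 = 8270.
Overall total = μ·N = 70.0·8270 = 578900.
Subtract the known strata: 957·65.4 + 2850·74.1 + 2129·72.3 = 427699.5.
Remaining total for school D: 578900 − 427699.5 = 151200.5.
Divide by its size: 151200.5 / 2334 = 64.782... → 64.8.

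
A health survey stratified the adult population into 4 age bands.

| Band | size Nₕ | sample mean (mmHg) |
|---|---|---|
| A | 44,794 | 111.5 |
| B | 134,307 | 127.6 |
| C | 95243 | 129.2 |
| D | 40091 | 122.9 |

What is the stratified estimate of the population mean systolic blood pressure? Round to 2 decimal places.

125.19

N = 44794 + 134307 + 95243 + 40091 = 314435.
Overall mean = Σ (Nₕ/N)·x̄ₕ — weight by population share, not a simple average.
Σ Nₕx̄ₕ = 44794·111.5 + 134307·127.6 + 95243·129.2 + 40091·122.9 = 4994531 + 17137573.2 + 12305395.6 + 4927183.9 = 39364683.7.
Divide by N: 39364683.7 / 314435 = 125.1918... → 125.19.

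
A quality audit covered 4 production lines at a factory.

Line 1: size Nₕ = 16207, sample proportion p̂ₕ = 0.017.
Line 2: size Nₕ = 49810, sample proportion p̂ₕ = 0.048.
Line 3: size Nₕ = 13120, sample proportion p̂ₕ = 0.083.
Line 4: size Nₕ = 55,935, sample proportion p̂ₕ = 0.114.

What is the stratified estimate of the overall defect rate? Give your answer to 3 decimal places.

Wₕ = Nₕ/N with N = 135072: 0.1200, 0.3688, 0.0971, 0.4141.
p̂_st = 0.1200·0.017 + 0.3688·0.048 + 0.0971·0.083 + 0.4141·0.114 ≈ 0.07501... → 0.075.

0.075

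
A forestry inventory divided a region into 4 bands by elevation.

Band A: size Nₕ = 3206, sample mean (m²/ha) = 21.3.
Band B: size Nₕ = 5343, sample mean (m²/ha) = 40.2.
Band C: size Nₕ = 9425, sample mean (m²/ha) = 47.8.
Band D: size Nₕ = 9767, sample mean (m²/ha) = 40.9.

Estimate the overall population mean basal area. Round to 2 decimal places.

40.84

N = 27741; weights Wₕ = Nₕ/N = (0.1156, 0.1926, 0.3397, 0.3521).
x̄_st = Σ Wₕ·x̄ₕ = 0.1156·21.3 + 0.1926·40.2 + 0.3397·47.8 + 0.3521·40.9 ≈ 40.8443...
→ 40.84.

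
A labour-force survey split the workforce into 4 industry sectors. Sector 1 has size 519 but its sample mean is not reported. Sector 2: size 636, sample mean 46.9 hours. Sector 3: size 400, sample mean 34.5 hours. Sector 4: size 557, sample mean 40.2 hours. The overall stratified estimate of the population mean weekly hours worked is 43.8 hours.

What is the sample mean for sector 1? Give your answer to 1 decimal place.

Σ Nₕx̄ₕ = N·μ, so 519·x̄_1 = 2112·43.8 − (636·46.9 + 400·34.5 + 557·40.2).
= 92505.6 − 66019.8 = 26485.8.
x̄_1 = 26485.8 / 519 = 51.032... → 51.0.

51.0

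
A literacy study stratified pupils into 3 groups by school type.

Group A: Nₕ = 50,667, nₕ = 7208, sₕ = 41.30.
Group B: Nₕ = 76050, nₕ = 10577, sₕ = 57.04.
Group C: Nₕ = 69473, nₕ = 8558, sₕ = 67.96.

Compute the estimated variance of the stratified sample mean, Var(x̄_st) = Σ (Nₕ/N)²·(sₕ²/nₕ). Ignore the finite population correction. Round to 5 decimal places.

N = 196190; Wₕ = Nₕ/N.
group A: (50667/196190)²·41.30²/7208 = 0.01578272
group B: (76050/196190)²·57.04²/10577 = 0.04622120
group C: (69473/196190)²·67.96²/8558 = 0.06767259
Sum = 0.12967652 → 0.12968.

0.12968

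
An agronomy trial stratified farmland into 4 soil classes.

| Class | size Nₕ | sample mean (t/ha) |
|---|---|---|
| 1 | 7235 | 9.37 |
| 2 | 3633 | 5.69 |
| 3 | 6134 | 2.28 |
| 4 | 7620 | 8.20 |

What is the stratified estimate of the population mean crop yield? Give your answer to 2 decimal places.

6.70

N = 24622; weights Wₕ = Nₕ/N = (0.2938, 0.1476, 0.2491, 0.3095).
x̄_st = Σ Wₕ·x̄ₕ = 0.2938·9.37 + 0.1476·5.69 + 0.2491·2.28 + 0.3095·8.20 ≈ 6.6986...
→ 6.70.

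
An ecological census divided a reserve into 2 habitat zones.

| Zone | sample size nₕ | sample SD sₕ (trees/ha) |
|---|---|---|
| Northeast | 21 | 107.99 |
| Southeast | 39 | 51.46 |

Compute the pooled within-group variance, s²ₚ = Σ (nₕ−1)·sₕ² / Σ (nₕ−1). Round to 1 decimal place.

5756.3

Northeast: (21−1)·107.99² = 20·11661.8401 = 233236.802
Southeast: (39−1)·51.46² = 38·2648.1316 = 100629.0008
Numerator = 333865.8028; denominator = Σ(nₕ−1) = 58.
s²ₚ = 333865.8028/58 = 5756.307... → 5756.3.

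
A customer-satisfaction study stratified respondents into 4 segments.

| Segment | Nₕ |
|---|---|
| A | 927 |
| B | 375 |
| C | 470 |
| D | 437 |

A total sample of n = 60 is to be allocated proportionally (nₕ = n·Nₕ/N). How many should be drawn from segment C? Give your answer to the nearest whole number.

13

N = 927 + 375 + 470 + 437 = 2209.
n_C = 60·470/2209 = 12.766... → 13.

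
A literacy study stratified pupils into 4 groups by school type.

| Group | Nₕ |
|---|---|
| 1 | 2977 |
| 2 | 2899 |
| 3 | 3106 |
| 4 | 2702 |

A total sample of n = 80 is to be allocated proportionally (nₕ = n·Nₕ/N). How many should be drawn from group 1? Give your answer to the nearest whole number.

20

Share of group 1 = 2977/11684 = 0.25479.
Allocate 80 × 0.25479 = 20.383... → 20.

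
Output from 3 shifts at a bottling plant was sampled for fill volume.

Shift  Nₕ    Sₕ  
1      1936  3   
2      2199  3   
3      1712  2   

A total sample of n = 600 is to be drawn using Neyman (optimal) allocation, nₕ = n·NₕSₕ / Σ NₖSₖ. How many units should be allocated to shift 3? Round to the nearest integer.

130

Σ NₕSₕ = 1936·3 + 2199·3 + 1712·2 = 15829.
Share for 3: 3424/15829 = 0.21631.
n_3 = 600 × 0.21631 = 129.787... → 130.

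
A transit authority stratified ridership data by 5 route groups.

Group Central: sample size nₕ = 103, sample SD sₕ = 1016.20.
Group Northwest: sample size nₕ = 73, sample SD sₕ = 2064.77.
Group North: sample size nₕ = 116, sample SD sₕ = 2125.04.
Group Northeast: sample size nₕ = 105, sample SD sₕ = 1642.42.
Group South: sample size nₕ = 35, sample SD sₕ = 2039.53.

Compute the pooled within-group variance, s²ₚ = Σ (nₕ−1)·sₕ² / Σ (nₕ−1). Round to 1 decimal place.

Degrees of freedom: 102 + 72 + 115 + 104 + 34 = 427.
Σ(nₕ−1)sₕ² = 102·1032662.44 + 72·4263275.1529 + 115·4515795.0016 + 104·2697543.4564 + 34·4159682.6209 = 1353577533.649.
s²ₚ = 1353577533.649 / 427 = 3169970.805... → 3169970.8.

3169970.8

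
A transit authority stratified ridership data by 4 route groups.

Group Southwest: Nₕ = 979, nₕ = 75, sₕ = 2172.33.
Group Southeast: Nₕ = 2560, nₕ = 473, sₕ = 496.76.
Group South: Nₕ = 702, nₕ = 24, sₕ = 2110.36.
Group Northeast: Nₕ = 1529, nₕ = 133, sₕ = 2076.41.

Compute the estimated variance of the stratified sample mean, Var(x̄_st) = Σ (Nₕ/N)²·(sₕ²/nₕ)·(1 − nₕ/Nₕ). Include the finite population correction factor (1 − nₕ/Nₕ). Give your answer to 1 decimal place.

N = 5770; Wₕ = Nₕ/N.
group Southwest: (979/5770)²·2172.33²/75·(1 − 75/979) = 1672.5913
group Southeast: (2560/5770)²·496.76²/473·(1 − 473/2560) = 83.7226
group South: (702/5770)²·2110.36²/24·(1 − 24/702) = 2652.8765
group Northeast: (1529/5770)²·2076.41²/133·(1 − 133/1529) = 2078.3365
Sum = 6487.5269 → 6487.5.

6487.5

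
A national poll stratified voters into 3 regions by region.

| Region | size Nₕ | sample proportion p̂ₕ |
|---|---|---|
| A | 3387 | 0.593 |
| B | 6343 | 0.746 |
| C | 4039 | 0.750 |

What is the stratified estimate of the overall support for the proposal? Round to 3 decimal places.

N = 3387 + 6343 + 4039 = 13769.
Overall proportion = Σ (Nₕ/N)·p̂ₕ.
Σ Nₕp̂ₕ = 2008.491 + 4731.878 + 3029.25 = 9769.619.
9769.619 / 13769 = 0.70954... → 0.710.

0.710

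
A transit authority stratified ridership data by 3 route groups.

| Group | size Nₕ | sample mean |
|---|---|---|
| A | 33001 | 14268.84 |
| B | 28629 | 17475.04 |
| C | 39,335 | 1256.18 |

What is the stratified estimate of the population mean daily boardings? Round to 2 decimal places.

10108.36

N = 33001 + 28629 + 39335 = 100965.
Overall mean = Σ (Nₕ/N)·x̄ₕ — weight by population share, not a simple average.
Σ Nₕx̄ₕ = 33001·14268.84 + 28629·17475.04 + 39335·1256.18 = 470885988.84 + 500292920.16 + 49411840.3 = 1020590749.3.
Divide by N: 1020590749.3 / 100965 = 10108.3618... → 10108.36.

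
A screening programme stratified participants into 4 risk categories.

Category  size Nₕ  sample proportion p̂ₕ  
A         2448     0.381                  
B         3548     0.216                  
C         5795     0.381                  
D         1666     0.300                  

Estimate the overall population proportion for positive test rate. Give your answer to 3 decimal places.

N = 2448 + 3548 + 5795 + 1666 = 13457.
Overall proportion = Σ (Nₕ/N)·p̂ₕ.
Σ Nₕp̂ₕ = 932.688 + 766.368 + 2207.895 + 499.8 = 4406.751.
4406.751 / 13457 = 0.32747... → 0.327.

0.327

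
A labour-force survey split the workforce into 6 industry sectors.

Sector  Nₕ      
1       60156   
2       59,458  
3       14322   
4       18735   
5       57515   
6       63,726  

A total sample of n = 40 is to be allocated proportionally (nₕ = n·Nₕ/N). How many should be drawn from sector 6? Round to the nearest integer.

N = 60156 + 59458 + 14322 + 18735 + 57515 + 63726 = 273912.
n_6 = 40·63726/273912 = 9.306... → 9.

9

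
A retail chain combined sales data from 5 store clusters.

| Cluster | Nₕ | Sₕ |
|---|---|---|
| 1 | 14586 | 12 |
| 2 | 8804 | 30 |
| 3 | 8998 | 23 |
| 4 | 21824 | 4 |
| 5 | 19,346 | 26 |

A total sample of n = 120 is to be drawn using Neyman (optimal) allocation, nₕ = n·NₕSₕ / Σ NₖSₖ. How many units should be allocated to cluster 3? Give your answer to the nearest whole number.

20

1: NₕSₕ = 14586·12 = 175032
2: NₕSₕ = 8804·30 = 264120
3: NₕSₕ = 8998·23 = 206954
4: NₕSₕ = 21824·4 = 87296
5: NₕSₕ = 19346·26 = 502996
Σ NₕSₕ = 1236398.
n_3 = 120·206954/1236398 = 20.086... → 20.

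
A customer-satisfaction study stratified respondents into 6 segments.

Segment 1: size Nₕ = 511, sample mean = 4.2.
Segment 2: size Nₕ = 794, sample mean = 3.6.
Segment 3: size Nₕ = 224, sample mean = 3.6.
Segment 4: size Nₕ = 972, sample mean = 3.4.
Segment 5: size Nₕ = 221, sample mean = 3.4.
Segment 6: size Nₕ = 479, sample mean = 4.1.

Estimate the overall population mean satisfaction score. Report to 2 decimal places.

3.70

N = 511 + 794 + 224 + 972 + 221 + 479 = 3201.
The stratified mean weights each stratum mean by its population share Nₕ/N.
Σ Nₕx̄ₕ = 511·4.2 + 794·3.6 + 224·3.6 + 972·3.4 + 221·3.4 + 479·4.1 = 2146.2 + 2858.4 + 806.4 + 3304.8 + 751.4 + 1963.9 = 11831.1.
Divide by N: 11831.1 / 3201 = 3.6961... → 3.70.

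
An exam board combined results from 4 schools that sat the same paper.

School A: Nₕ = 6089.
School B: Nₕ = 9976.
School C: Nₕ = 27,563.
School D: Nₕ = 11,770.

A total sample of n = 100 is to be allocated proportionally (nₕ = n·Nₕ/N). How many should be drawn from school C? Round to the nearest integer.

50

N = 6089 + 9976 + 27563 + 11770 = 55398.
n_C = 100·27563/55398 = 49.755... → 50.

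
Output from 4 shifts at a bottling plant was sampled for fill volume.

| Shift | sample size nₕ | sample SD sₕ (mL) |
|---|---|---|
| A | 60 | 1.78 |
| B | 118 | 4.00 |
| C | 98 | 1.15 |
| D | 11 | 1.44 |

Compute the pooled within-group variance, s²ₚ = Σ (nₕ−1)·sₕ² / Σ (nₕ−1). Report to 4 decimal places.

7.8020

Degrees of freedom: 59 + 117 + 97 + 10 = 283.
Σ(nₕ−1)sₕ² = 59·3.1684 + 117·16 + 97·1.3225 + 10·2.0736 = 2207.9541.
s²ₚ = 2207.9541 / 283 = 7.801958... → 7.8020.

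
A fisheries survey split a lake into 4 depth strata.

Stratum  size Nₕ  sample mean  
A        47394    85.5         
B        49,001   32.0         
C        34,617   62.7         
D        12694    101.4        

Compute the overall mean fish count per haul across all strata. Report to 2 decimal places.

x̄_st = (Σ Nₕx̄ₕ) / (Σ Nₕ) = (47394·85.5 + 49001·32.0 + 34617·62.7 + 12694·101.4) / 143706
= 9077876.5 / 143706 = 63.1698... → 63.17.

63.17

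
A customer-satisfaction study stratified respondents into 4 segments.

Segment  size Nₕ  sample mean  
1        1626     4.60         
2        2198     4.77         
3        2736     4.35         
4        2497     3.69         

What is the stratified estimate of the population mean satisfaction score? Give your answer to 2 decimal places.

N = 1626 + 2198 + 2736 + 2497 = 9057.
Overall mean = Σ (Nₕ/N)·x̄ₕ — weight by population share, not a simple average.
Σ Nₕx̄ₕ = 1626·4.60 + 2198·4.77 + 2736·4.35 + 2497·3.69 = 7479.6 + 10484.46 + 11901.6 + 9213.93 = 39079.59.
Divide by N: 39079.59 / 9057 = 4.3148... → 4.31.

4.31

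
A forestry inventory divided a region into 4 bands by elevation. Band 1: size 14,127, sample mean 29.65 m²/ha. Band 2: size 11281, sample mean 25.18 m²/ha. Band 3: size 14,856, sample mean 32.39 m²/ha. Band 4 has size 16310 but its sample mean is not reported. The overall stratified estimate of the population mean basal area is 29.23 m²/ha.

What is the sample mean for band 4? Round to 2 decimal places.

N = 14127 + 11281 + 14856 + 16310 = 56574.
Overall total = μ·N = 29.23·56574 = 1653658.02.
Subtract the known strata: 14127·29.65 + 11281·25.18 + 14856·32.39 = 1184106.97.
Remaining total for band 4: 1653658.02 − 1184106.97 = 469551.05.
Divide by its size: 469551.05 / 16310 = 28.7892... → 28.79.

28.79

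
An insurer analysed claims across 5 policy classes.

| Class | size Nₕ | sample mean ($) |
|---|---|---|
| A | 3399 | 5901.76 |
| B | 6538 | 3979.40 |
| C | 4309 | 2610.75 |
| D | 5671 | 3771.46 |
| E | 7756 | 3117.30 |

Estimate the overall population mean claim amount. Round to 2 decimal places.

3718.17

x̄_st = (Σ Nₕx̄ₕ) / (Σ Nₕ) = (3399·5901.76 + 6538·3979.40 + 4309·2610.75 + 5671·3771.46 + 7756·3117.30) / 27673
= 102892849.65 / 27673 = 3718.1675... → 3718.17.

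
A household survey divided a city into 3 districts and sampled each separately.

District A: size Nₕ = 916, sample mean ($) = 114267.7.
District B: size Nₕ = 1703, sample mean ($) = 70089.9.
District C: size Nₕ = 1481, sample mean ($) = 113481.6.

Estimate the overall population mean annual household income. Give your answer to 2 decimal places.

95633.80

x̄_st = (Σ Nₕx̄ₕ) / (Σ Nₕ) = (916·114267.7 + 1703·70089.9 + 1481·113481.6) / 4100
= 392098562.5 / 4100 = 95633.7957... → 95633.80.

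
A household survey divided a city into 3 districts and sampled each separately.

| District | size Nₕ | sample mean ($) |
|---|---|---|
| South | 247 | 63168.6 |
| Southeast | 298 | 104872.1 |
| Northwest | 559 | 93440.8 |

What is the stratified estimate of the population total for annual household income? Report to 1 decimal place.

South: 247·63168.6 = 15602644.2
Southeast: 298·104872.1 = 31251885.8
Northwest: 559·93440.8 = 52233407.2
τ̂ = Σ Nₕx̄ₕ = 99087937.2.

99087937.2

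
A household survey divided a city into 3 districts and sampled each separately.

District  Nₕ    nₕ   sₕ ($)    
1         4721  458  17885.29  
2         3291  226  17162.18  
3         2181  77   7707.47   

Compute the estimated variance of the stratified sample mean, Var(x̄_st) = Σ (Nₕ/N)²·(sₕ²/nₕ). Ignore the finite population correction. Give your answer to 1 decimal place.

321007.6

N = 10193. Term for each stratum: Wₕ²sₕ²/nₕ.
Var(x̄_st) = 149827.1254 + 135858.9276 + 35321.5899 = 321007.6429 → 321007.6.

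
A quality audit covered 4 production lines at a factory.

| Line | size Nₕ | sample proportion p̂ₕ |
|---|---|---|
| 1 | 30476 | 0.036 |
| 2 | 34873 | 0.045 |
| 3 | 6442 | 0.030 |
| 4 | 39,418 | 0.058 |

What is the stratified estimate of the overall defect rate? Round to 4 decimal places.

0.0463

Wₕ = Nₕ/N with N = 111209: 0.2740, 0.3136, 0.0579, 0.3544.
p̂_st = 0.2740·0.036 + 0.3136·0.045 + 0.0579·0.030 + 0.3544·0.058 ≈ 0.046273... → 0.0463.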